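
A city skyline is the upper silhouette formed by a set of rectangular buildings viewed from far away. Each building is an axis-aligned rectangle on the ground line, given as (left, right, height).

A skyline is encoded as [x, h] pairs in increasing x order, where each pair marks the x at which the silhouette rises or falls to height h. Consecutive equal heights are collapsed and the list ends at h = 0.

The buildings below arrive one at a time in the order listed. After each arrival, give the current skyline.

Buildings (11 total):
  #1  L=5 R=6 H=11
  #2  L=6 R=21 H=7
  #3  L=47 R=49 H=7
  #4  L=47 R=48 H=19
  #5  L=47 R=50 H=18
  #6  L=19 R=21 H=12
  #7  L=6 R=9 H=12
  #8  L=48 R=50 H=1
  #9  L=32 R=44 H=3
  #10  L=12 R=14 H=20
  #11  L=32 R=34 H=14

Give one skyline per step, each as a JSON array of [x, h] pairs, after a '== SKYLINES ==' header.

== SKYLINES ==
[[5,11],[6,0]]
[[5,11],[6,7],[21,0]]
[[5,11],[6,7],[21,0],[47,7],[49,0]]
[[5,11],[6,7],[21,0],[47,19],[48,7],[49,0]]
[[5,11],[6,7],[21,0],[47,19],[48,18],[50,0]]
[[5,11],[6,7],[19,12],[21,0],[47,19],[48,18],[50,0]]
[[5,11],[6,12],[9,7],[19,12],[21,0],[47,19],[48,18],[50,0]]
[[5,11],[6,12],[9,7],[19,12],[21,0],[47,19],[48,18],[50,0]]
[[5,11],[6,12],[9,7],[19,12],[21,0],[32,3],[44,0],[47,19],[48,18],[50,0]]
[[5,11],[6,12],[9,7],[12,20],[14,7],[19,12],[21,0],[32,3],[44,0],[47,19],[48,18],[50,0]]
[[5,11],[6,12],[9,7],[12,20],[14,7],[19,12],[21,0],[32,14],[34,3],[44,0],[47,19],[48,18],[50,0]]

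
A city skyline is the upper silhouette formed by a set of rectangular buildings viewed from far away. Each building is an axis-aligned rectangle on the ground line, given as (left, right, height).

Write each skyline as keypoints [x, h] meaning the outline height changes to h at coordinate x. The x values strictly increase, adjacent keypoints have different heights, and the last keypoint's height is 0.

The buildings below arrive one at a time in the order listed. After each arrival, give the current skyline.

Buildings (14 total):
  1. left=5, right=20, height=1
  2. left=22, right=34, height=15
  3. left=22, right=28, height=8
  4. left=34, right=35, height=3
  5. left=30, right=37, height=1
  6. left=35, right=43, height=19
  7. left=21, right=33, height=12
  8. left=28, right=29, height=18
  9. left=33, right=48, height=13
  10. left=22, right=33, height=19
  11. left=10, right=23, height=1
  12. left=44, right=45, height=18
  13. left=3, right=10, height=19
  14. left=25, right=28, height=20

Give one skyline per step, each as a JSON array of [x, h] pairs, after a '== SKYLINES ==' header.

== SKYLINES ==
[[5,1],[20,0]]
[[5,1],[20,0],[22,15],[34,0]]
[[5,1],[20,0],[22,15],[34,0]]
[[5,1],[20,0],[22,15],[34,3],[35,0]]
[[5,1],[20,0],[22,15],[34,3],[35,1],[37,0]]
[[5,1],[20,0],[22,15],[34,3],[35,19],[43,0]]
[[5,1],[20,0],[21,12],[22,15],[34,3],[35,19],[43,0]]
[[5,1],[20,0],[21,12],[22,15],[28,18],[29,15],[34,3],[35,19],[43,0]]
[[5,1],[20,0],[21,12],[22,15],[28,18],[29,15],[34,13],[35,19],[43,13],[48,0]]
[[5,1],[20,0],[21,12],[22,19],[33,15],[34,13],[35,19],[43,13],[48,0]]
[[5,1],[21,12],[22,19],[33,15],[34,13],[35,19],[43,13],[48,0]]
[[5,1],[21,12],[22,19],[33,15],[34,13],[35,19],[43,13],[44,18],[45,13],[48,0]]
[[3,19],[10,1],[21,12],[22,19],[33,15],[34,13],[35,19],[43,13],[44,18],[45,13],[48,0]]
[[3,19],[10,1],[21,12],[22,19],[25,20],[28,19],[33,15],[34,13],[35,19],[43,13],[44,18],[45,13],[48,0]]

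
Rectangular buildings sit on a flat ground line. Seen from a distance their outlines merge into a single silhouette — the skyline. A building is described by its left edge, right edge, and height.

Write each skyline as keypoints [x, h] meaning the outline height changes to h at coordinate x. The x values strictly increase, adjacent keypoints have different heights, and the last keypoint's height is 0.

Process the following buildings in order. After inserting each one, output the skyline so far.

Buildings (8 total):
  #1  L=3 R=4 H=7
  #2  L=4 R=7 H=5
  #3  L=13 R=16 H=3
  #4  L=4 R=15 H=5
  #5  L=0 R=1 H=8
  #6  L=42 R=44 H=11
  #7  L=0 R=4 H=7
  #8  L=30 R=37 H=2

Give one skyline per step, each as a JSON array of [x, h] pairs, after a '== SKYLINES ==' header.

== SKYLINES ==
[[3,7],[4,0]]
[[3,7],[4,5],[7,0]]
[[3,7],[4,5],[7,0],[13,3],[16,0]]
[[3,7],[4,5],[15,3],[16,0]]
[[0,8],[1,0],[3,7],[4,5],[15,3],[16,0]]
[[0,8],[1,0],[3,7],[4,5],[15,3],[16,0],[42,11],[44,0]]
[[0,8],[1,7],[4,5],[15,3],[16,0],[42,11],[44,0]]
[[0,8],[1,7],[4,5],[15,3],[16,0],[30,2],[37,0],[42,11],[44,0]]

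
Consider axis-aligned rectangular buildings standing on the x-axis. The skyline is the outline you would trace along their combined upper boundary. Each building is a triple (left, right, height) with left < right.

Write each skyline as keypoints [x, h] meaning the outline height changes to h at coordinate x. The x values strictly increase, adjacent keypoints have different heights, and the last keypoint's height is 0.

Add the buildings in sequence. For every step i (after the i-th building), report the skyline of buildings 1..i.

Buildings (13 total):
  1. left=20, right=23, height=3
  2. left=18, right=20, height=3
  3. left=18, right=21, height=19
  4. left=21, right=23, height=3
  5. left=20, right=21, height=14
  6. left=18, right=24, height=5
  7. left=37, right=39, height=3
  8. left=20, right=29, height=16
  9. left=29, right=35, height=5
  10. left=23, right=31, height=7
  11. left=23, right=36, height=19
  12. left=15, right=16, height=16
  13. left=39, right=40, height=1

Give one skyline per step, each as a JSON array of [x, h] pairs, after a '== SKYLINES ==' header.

== SKYLINES ==
[[20,3],[23,0]]
[[18,3],[23,0]]
[[18,19],[21,3],[23,0]]
[[18,19],[21,3],[23,0]]
[[18,19],[21,3],[23,0]]
[[18,19],[21,5],[24,0]]
[[18,19],[21,5],[24,0],[37,3],[39,0]]
[[18,19],[21,16],[29,0],[37,3],[39,0]]
[[18,19],[21,16],[29,5],[35,0],[37,3],[39,0]]
[[18,19],[21,16],[29,7],[31,5],[35,0],[37,3],[39,0]]
[[18,19],[21,16],[23,19],[36,0],[37,3],[39,0]]
[[15,16],[16,0],[18,19],[21,16],[23,19],[36,0],[37,3],[39,0]]
[[15,16],[16,0],[18,19],[21,16],[23,19],[36,0],[37,3],[39,1],[40,0]]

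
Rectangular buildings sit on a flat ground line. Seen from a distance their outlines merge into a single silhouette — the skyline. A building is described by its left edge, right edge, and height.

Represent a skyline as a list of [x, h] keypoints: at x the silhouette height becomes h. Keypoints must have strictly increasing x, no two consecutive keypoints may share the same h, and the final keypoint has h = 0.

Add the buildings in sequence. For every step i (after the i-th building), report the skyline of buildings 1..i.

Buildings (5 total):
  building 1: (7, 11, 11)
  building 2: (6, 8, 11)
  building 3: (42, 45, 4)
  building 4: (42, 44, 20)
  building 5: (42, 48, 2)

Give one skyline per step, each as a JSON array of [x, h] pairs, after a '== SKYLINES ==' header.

== SKYLINES ==
[[7,11],[11,0]]
[[6,11],[11,0]]
[[6,11],[11,0],[42,4],[45,0]]
[[6,11],[11,0],[42,20],[44,4],[45,0]]
[[6,11],[11,0],[42,20],[44,4],[45,2],[48,0]]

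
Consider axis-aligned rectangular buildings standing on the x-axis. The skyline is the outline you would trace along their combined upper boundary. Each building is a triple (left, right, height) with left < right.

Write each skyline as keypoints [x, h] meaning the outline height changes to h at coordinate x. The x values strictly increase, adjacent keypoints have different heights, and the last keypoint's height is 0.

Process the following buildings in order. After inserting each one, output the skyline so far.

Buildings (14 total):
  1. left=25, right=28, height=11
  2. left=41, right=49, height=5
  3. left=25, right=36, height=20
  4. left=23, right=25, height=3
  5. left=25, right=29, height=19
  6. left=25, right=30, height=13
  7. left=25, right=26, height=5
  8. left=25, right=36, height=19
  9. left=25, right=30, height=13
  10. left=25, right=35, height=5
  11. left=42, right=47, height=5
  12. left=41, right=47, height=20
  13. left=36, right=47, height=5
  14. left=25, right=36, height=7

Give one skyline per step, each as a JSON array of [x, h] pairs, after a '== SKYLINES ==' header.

== SKYLINES ==
[[25,11],[28,0]]
[[25,11],[28,0],[41,5],[49,0]]
[[25,20],[36,0],[41,5],[49,0]]
[[23,3],[25,20],[36,0],[41,5],[49,0]]
[[23,3],[25,20],[36,0],[41,5],[49,0]]
[[23,3],[25,20],[36,0],[41,5],[49,0]]
[[23,3],[25,20],[36,0],[41,5],[49,0]]
[[23,3],[25,20],[36,0],[41,5],[49,0]]
[[23,3],[25,20],[36,0],[41,5],[49,0]]
[[23,3],[25,20],[36,0],[41,5],[49,0]]
[[23,3],[25,20],[36,0],[41,5],[49,0]]
[[23,3],[25,20],[36,0],[41,20],[47,5],[49,0]]
[[23,3],[25,20],[36,5],[41,20],[47,5],[49,0]]
[[23,3],[25,20],[36,5],[41,20],[47,5],[49,0]]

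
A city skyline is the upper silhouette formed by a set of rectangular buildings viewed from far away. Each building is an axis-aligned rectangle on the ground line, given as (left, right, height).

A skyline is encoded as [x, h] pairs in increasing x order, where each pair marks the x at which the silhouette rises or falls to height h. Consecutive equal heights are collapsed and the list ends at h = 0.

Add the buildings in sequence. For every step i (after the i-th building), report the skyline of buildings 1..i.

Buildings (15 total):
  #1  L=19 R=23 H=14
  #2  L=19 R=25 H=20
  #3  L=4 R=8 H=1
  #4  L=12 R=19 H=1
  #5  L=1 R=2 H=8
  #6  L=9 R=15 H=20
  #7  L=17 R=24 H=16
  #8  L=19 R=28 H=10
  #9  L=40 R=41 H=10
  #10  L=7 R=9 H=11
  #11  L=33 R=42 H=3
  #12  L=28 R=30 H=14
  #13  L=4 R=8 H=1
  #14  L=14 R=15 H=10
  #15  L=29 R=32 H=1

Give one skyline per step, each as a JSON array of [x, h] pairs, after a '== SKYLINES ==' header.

== SKYLINES ==
[[19,14],[23,0]]
[[19,20],[25,0]]
[[4,1],[8,0],[19,20],[25,0]]
[[4,1],[8,0],[12,1],[19,20],[25,0]]
[[1,8],[2,0],[4,1],[8,0],[12,1],[19,20],[25,0]]
[[1,8],[2,0],[4,1],[8,0],[9,20],[15,1],[19,20],[25,0]]
[[1,8],[2,0],[4,1],[8,0],[9,20],[15,1],[17,16],[19,20],[25,0]]
[[1,8],[2,0],[4,1],[8,0],[9,20],[15,1],[17,16],[19,20],[25,10],[28,0]]
[[1,8],[2,0],[4,1],[8,0],[9,20],[15,1],[17,16],[19,20],[25,10],[28,0],[40,10],[41,0]]
[[1,8],[2,0],[4,1],[7,11],[9,20],[15,1],[17,16],[19,20],[25,10],[28,0],[40,10],[41,0]]
[[1,8],[2,0],[4,1],[7,11],[9,20],[15,1],[17,16],[19,20],[25,10],[28,0],[33,3],[40,10],[41,3],[42,0]]
[[1,8],[2,0],[4,1],[7,11],[9,20],[15,1],[17,16],[19,20],[25,10],[28,14],[30,0],[33,3],[40,10],[41,3],[42,0]]
[[1,8],[2,0],[4,1],[7,11],[9,20],[15,1],[17,16],[19,20],[25,10],[28,14],[30,0],[33,3],[40,10],[41,3],[42,0]]
[[1,8],[2,0],[4,1],[7,11],[9,20],[15,1],[17,16],[19,20],[25,10],[28,14],[30,0],[33,3],[40,10],[41,3],[42,0]]
[[1,8],[2,0],[4,1],[7,11],[9,20],[15,1],[17,16],[19,20],[25,10],[28,14],[30,1],[32,0],[33,3],[40,10],[41,3],[42,0]]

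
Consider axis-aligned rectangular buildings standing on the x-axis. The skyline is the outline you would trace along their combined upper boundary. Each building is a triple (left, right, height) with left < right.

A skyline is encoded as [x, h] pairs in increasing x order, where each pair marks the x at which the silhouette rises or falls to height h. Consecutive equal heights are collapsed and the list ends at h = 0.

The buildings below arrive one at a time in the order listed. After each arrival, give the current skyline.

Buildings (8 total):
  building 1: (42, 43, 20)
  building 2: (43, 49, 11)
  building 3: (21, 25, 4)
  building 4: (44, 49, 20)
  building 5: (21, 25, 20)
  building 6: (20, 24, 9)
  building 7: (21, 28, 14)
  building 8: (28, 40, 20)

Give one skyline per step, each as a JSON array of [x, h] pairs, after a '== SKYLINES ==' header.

== SKYLINES ==
[[42,20],[43,0]]
[[42,20],[43,11],[49,0]]
[[21,4],[25,0],[42,20],[43,11],[49,0]]
[[21,4],[25,0],[42,20],[43,11],[44,20],[49,0]]
[[21,20],[25,0],[42,20],[43,11],[44,20],[49,0]]
[[20,9],[21,20],[25,0],[42,20],[43,11],[44,20],[49,0]]
[[20,9],[21,20],[25,14],[28,0],[42,20],[43,11],[44,20],[49,0]]
[[20,9],[21,20],[25,14],[28,20],[40,0],[42,20],[43,11],[44,20],[49,0]]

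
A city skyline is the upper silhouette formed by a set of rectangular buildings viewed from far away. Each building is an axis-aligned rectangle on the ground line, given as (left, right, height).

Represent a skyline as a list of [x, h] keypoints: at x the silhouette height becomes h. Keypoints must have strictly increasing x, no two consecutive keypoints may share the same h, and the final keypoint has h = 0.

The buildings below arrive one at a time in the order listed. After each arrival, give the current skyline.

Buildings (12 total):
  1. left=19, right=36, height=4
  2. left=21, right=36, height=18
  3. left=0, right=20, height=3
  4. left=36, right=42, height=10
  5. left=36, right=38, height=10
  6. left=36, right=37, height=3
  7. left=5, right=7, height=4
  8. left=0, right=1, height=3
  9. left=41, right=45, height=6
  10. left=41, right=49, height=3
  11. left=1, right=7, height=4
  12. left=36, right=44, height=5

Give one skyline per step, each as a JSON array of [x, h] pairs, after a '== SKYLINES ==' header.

== SKYLINES ==
[[19,4],[36,0]]
[[19,4],[21,18],[36,0]]
[[0,3],[19,4],[21,18],[36,0]]
[[0,3],[19,4],[21,18],[36,10],[42,0]]
[[0,3],[19,4],[21,18],[36,10],[42,0]]
[[0,3],[19,4],[21,18],[36,10],[42,0]]
[[0,3],[5,4],[7,3],[19,4],[21,18],[36,10],[42,0]]
[[0,3],[5,4],[7,3],[19,4],[21,18],[36,10],[42,0]]
[[0,3],[5,4],[7,3],[19,4],[21,18],[36,10],[42,6],[45,0]]
[[0,3],[5,4],[7,3],[19,4],[21,18],[36,10],[42,6],[45,3],[49,0]]
[[0,3],[1,4],[7,3],[19,4],[21,18],[36,10],[42,6],[45,3],[49,0]]
[[0,3],[1,4],[7,3],[19,4],[21,18],[36,10],[42,6],[45,3],[49,0]]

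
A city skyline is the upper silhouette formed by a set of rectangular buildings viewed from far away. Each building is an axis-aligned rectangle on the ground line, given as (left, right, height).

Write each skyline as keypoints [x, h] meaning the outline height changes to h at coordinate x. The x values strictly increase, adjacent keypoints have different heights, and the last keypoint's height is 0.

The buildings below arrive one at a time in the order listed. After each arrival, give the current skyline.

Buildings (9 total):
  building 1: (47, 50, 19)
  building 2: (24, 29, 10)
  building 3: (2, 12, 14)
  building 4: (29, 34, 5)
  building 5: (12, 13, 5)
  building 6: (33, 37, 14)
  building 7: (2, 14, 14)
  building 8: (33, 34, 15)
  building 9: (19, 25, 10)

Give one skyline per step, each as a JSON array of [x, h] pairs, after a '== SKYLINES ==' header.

== SKYLINES ==
[[47,19],[50,0]]
[[24,10],[29,0],[47,19],[50,0]]
[[2,14],[12,0],[24,10],[29,0],[47,19],[50,0]]
[[2,14],[12,0],[24,10],[29,5],[34,0],[47,19],[50,0]]
[[2,14],[12,5],[13,0],[24,10],[29,5],[34,0],[47,19],[50,0]]
[[2,14],[12,5],[13,0],[24,10],[29,5],[33,14],[37,0],[47,19],[50,0]]
[[2,14],[14,0],[24,10],[29,5],[33,14],[37,0],[47,19],[50,0]]
[[2,14],[14,0],[24,10],[29,5],[33,15],[34,14],[37,0],[47,19],[50,0]]
[[2,14],[14,0],[19,10],[29,5],[33,15],[34,14],[37,0],[47,19],[50,0]]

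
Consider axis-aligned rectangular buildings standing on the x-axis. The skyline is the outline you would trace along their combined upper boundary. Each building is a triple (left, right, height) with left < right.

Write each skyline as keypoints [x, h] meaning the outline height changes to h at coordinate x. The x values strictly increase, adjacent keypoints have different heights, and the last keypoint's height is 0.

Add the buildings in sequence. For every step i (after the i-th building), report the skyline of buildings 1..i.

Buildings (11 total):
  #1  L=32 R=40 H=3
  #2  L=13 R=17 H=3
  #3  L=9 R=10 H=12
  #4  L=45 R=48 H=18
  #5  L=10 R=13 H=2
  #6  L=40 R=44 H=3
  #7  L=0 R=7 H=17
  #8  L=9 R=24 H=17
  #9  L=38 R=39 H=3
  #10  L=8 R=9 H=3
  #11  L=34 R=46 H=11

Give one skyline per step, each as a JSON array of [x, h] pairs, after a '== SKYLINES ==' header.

== SKYLINES ==
[[32,3],[40,0]]
[[13,3],[17,0],[32,3],[40,0]]
[[9,12],[10,0],[13,3],[17,0],[32,3],[40,0]]
[[9,12],[10,0],[13,3],[17,0],[32,3],[40,0],[45,18],[48,0]]
[[9,12],[10,2],[13,3],[17,0],[32,3],[40,0],[45,18],[48,0]]
[[9,12],[10,2],[13,3],[17,0],[32,3],[44,0],[45,18],[48,0]]
[[0,17],[7,0],[9,12],[10,2],[13,3],[17,0],[32,3],[44,0],[45,18],[48,0]]
[[0,17],[7,0],[9,17],[24,0],[32,3],[44,0],[45,18],[48,0]]
[[0,17],[7,0],[9,17],[24,0],[32,3],[44,0],[45,18],[48,0]]
[[0,17],[7,0],[8,3],[9,17],[24,0],[32,3],[44,0],[45,18],[48,0]]
[[0,17],[7,0],[8,3],[9,17],[24,0],[32,3],[34,11],[45,18],[48,0]]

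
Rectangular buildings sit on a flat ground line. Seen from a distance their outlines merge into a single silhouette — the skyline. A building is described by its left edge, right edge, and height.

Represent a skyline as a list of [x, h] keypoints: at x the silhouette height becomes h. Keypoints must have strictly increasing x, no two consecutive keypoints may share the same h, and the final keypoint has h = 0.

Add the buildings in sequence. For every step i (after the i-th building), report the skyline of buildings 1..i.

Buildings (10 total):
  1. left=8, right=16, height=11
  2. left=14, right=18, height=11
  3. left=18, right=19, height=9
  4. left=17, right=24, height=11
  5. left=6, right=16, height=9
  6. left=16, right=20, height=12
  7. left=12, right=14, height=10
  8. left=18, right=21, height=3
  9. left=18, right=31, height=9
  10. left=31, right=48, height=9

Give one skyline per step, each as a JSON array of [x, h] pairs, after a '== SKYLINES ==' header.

== SKYLINES ==
[[8,11],[16,0]]
[[8,11],[18,0]]
[[8,11],[18,9],[19,0]]
[[8,11],[24,0]]
[[6,9],[8,11],[24,0]]
[[6,9],[8,11],[16,12],[20,11],[24,0]]
[[6,9],[8,11],[16,12],[20,11],[24,0]]
[[6,9],[8,11],[16,12],[20,11],[24,0]]
[[6,9],[8,11],[16,12],[20,11],[24,9],[31,0]]
[[6,9],[8,11],[16,12],[20,11],[24,9],[48,0]]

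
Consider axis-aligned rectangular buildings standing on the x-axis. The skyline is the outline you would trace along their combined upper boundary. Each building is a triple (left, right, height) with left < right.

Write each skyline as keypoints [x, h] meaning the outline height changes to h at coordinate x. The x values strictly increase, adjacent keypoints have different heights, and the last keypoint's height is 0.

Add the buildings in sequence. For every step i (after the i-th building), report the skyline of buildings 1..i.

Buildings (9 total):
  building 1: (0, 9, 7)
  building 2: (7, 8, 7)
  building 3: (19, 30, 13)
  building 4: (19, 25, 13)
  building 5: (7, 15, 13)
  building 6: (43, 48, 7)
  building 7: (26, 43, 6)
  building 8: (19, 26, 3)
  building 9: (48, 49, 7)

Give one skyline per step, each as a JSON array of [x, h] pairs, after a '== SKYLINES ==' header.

== SKYLINES ==
[[0,7],[9,0]]
[[0,7],[9,0]]
[[0,7],[9,0],[19,13],[30,0]]
[[0,7],[9,0],[19,13],[30,0]]
[[0,7],[7,13],[15,0],[19,13],[30,0]]
[[0,7],[7,13],[15,0],[19,13],[30,0],[43,7],[48,0]]
[[0,7],[7,13],[15,0],[19,13],[30,6],[43,7],[48,0]]
[[0,7],[7,13],[15,0],[19,13],[30,6],[43,7],[48,0]]
[[0,7],[7,13],[15,0],[19,13],[30,6],[43,7],[49,0]]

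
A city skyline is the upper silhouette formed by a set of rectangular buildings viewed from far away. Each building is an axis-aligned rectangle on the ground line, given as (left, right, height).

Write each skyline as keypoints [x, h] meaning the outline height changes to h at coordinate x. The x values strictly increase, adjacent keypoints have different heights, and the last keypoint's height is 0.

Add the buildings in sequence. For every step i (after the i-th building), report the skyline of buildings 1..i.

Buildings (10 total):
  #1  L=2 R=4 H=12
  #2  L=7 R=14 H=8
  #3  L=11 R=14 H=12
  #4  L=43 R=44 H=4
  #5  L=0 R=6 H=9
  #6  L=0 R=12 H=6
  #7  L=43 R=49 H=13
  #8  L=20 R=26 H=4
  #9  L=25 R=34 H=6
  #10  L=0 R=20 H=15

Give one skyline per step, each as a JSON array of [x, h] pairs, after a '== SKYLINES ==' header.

== SKYLINES ==
[[2,12],[4,0]]
[[2,12],[4,0],[7,8],[14,0]]
[[2,12],[4,0],[7,8],[11,12],[14,0]]
[[2,12],[4,0],[7,8],[11,12],[14,0],[43,4],[44,0]]
[[0,9],[2,12],[4,9],[6,0],[7,8],[11,12],[14,0],[43,4],[44,0]]
[[0,9],[2,12],[4,9],[6,6],[7,8],[11,12],[14,0],[43,4],[44,0]]
[[0,9],[2,12],[4,9],[6,6],[7,8],[11,12],[14,0],[43,13],[49,0]]
[[0,9],[2,12],[4,9],[6,6],[7,8],[11,12],[14,0],[20,4],[26,0],[43,13],[49,0]]
[[0,9],[2,12],[4,9],[6,6],[7,8],[11,12],[14,0],[20,4],[25,6],[34,0],[43,13],[49,0]]
[[0,15],[20,4],[25,6],[34,0],[43,13],[49,0]]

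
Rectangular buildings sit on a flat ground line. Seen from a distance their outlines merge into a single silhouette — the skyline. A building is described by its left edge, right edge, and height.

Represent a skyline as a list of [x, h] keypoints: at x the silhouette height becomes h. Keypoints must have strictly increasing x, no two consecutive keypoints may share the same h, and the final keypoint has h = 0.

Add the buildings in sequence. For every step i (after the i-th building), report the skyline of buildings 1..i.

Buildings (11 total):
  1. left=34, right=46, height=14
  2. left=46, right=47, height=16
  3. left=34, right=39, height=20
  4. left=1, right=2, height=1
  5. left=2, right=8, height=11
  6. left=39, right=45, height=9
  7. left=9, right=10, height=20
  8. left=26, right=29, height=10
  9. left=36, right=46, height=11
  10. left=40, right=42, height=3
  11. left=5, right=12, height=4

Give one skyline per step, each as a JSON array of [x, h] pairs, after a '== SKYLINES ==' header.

== SKYLINES ==
[[34,14],[46,0]]
[[34,14],[46,16],[47,0]]
[[34,20],[39,14],[46,16],[47,0]]
[[1,1],[2,0],[34,20],[39,14],[46,16],[47,0]]
[[1,1],[2,11],[8,0],[34,20],[39,14],[46,16],[47,0]]
[[1,1],[2,11],[8,0],[34,20],[39,14],[46,16],[47,0]]
[[1,1],[2,11],[8,0],[9,20],[10,0],[34,20],[39,14],[46,16],[47,0]]
[[1,1],[2,11],[8,0],[9,20],[10,0],[26,10],[29,0],[34,20],[39,14],[46,16],[47,0]]
[[1,1],[2,11],[8,0],[9,20],[10,0],[26,10],[29,0],[34,20],[39,14],[46,16],[47,0]]
[[1,1],[2,11],[8,0],[9,20],[10,0],[26,10],[29,0],[34,20],[39,14],[46,16],[47,0]]
[[1,1],[2,11],[8,4],[9,20],[10,4],[12,0],[26,10],[29,0],[34,20],[39,14],[46,16],[47,0]]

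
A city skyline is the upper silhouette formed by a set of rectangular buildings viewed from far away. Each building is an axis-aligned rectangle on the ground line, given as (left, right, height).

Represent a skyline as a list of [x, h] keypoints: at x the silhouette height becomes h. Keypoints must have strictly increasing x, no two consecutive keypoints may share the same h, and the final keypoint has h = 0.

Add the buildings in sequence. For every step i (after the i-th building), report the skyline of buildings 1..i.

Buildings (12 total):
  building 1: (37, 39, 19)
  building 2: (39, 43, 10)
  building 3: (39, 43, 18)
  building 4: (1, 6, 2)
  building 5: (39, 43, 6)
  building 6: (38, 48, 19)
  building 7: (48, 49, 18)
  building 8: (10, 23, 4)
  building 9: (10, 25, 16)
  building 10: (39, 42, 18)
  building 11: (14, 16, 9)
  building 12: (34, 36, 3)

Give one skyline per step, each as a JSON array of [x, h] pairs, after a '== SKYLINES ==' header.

== SKYLINES ==
[[37,19],[39,0]]
[[37,19],[39,10],[43,0]]
[[37,19],[39,18],[43,0]]
[[1,2],[6,0],[37,19],[39,18],[43,0]]
[[1,2],[6,0],[37,19],[39,18],[43,0]]
[[1,2],[6,0],[37,19],[48,0]]
[[1,2],[6,0],[37,19],[48,18],[49,0]]
[[1,2],[6,0],[10,4],[23,0],[37,19],[48,18],[49,0]]
[[1,2],[6,0],[10,16],[25,0],[37,19],[48,18],[49,0]]
[[1,2],[6,0],[10,16],[25,0],[37,19],[48,18],[49,0]]
[[1,2],[6,0],[10,16],[25,0],[37,19],[48,18],[49,0]]
[[1,2],[6,0],[10,16],[25,0],[34,3],[36,0],[37,19],[48,18],[49,0]]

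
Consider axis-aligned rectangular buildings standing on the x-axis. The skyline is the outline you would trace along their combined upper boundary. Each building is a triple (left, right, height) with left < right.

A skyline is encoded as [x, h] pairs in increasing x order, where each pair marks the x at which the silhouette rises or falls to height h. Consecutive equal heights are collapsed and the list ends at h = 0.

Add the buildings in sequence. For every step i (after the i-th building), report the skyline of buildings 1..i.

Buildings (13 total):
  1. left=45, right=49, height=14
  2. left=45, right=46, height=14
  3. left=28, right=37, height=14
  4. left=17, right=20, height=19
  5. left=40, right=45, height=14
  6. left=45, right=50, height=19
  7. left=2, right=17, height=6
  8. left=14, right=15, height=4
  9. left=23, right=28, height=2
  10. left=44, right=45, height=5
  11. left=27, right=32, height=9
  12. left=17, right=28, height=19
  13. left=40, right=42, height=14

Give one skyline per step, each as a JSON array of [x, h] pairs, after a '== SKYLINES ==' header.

== SKYLINES ==
[[45,14],[49,0]]
[[45,14],[49,0]]
[[28,14],[37,0],[45,14],[49,0]]
[[17,19],[20,0],[28,14],[37,0],[45,14],[49,0]]
[[17,19],[20,0],[28,14],[37,0],[40,14],[49,0]]
[[17,19],[20,0],[28,14],[37,0],[40,14],[45,19],[50,0]]
[[2,6],[17,19],[20,0],[28,14],[37,0],[40,14],[45,19],[50,0]]
[[2,6],[17,19],[20,0],[28,14],[37,0],[40,14],[45,19],[50,0]]
[[2,6],[17,19],[20,0],[23,2],[28,14],[37,0],[40,14],[45,19],[50,0]]
[[2,6],[17,19],[20,0],[23,2],[28,14],[37,0],[40,14],[45,19],[50,0]]
[[2,6],[17,19],[20,0],[23,2],[27,9],[28,14],[37,0],[40,14],[45,19],[50,0]]
[[2,6],[17,19],[28,14],[37,0],[40,14],[45,19],[50,0]]
[[2,6],[17,19],[28,14],[37,0],[40,14],[45,19],[50,0]]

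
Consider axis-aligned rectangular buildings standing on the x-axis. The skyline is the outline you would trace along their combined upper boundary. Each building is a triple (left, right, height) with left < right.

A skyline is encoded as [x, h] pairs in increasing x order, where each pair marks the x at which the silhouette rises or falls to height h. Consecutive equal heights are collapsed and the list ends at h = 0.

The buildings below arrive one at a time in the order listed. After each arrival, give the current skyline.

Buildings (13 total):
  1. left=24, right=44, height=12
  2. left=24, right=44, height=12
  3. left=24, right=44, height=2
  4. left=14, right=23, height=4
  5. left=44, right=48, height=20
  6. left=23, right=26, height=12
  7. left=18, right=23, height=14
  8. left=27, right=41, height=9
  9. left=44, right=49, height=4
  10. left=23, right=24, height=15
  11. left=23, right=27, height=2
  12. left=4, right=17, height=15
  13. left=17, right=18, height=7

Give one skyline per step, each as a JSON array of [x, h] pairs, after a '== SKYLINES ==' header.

== SKYLINES ==
[[24,12],[44,0]]
[[24,12],[44,0]]
[[24,12],[44,0]]
[[14,4],[23,0],[24,12],[44,0]]
[[14,4],[23,0],[24,12],[44,20],[48,0]]
[[14,4],[23,12],[44,20],[48,0]]
[[14,4],[18,14],[23,12],[44,20],[48,0]]
[[14,4],[18,14],[23,12],[44,20],[48,0]]
[[14,4],[18,14],[23,12],[44,20],[48,4],[49,0]]
[[14,4],[18,14],[23,15],[24,12],[44,20],[48,4],[49,0]]
[[14,4],[18,14],[23,15],[24,12],[44,20],[48,4],[49,0]]
[[4,15],[17,4],[18,14],[23,15],[24,12],[44,20],[48,4],[49,0]]
[[4,15],[17,7],[18,14],[23,15],[24,12],[44,20],[48,4],[49,0]]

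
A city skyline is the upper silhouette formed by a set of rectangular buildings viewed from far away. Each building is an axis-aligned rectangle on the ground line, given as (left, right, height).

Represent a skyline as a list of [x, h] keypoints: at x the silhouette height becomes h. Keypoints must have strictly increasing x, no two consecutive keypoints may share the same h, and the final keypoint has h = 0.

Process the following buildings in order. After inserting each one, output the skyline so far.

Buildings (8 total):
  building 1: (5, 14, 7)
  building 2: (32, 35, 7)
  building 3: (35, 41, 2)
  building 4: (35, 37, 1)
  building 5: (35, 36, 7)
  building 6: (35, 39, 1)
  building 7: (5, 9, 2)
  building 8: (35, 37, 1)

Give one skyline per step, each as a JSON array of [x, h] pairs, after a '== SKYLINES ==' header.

== SKYLINES ==
[[5,7],[14,0]]
[[5,7],[14,0],[32,7],[35,0]]
[[5,7],[14,0],[32,7],[35,2],[41,0]]
[[5,7],[14,0],[32,7],[35,2],[41,0]]
[[5,7],[14,0],[32,7],[36,2],[41,0]]
[[5,7],[14,0],[32,7],[36,2],[41,0]]
[[5,7],[14,0],[32,7],[36,2],[41,0]]
[[5,7],[14,0],[32,7],[36,2],[41,0]]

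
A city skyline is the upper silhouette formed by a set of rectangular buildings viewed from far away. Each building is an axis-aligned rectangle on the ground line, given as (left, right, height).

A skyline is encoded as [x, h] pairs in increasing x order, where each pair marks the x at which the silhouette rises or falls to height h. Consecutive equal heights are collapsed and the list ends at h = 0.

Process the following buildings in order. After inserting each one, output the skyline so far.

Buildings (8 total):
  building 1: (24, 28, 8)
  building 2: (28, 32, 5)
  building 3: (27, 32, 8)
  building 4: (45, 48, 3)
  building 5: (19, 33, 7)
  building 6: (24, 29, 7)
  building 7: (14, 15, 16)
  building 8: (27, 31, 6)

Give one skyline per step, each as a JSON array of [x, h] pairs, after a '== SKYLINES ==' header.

== SKYLINES ==
[[24,8],[28,0]]
[[24,8],[28,5],[32,0]]
[[24,8],[32,0]]
[[24,8],[32,0],[45,3],[48,0]]
[[19,7],[24,8],[32,7],[33,0],[45,3],[48,0]]
[[19,7],[24,8],[32,7],[33,0],[45,3],[48,0]]
[[14,16],[15,0],[19,7],[24,8],[32,7],[33,0],[45,3],[48,0]]
[[14,16],[15,0],[19,7],[24,8],[32,7],[33,0],[45,3],[48,0]]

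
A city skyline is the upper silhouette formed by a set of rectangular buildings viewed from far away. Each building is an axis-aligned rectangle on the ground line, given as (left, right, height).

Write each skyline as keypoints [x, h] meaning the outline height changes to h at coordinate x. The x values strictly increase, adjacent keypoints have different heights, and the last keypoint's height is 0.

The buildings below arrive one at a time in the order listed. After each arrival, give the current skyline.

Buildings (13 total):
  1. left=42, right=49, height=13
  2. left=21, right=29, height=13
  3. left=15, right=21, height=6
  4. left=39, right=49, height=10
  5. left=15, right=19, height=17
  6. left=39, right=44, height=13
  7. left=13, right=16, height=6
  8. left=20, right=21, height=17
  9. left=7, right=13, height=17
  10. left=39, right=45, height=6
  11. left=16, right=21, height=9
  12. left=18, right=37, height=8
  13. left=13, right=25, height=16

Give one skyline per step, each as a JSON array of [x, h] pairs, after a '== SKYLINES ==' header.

== SKYLINES ==
[[42,13],[49,0]]
[[21,13],[29,0],[42,13],[49,0]]
[[15,6],[21,13],[29,0],[42,13],[49,0]]
[[15,6],[21,13],[29,0],[39,10],[42,13],[49,0]]
[[15,17],[19,6],[21,13],[29,0],[39,10],[42,13],[49,0]]
[[15,17],[19,6],[21,13],[29,0],[39,13],[49,0]]
[[13,6],[15,17],[19,6],[21,13],[29,0],[39,13],[49,0]]
[[13,6],[15,17],[19,6],[20,17],[21,13],[29,0],[39,13],[49,0]]
[[7,17],[13,6],[15,17],[19,6],[20,17],[21,13],[29,0],[39,13],[49,0]]
[[7,17],[13,6],[15,17],[19,6],[20,17],[21,13],[29,0],[39,13],[49,0]]
[[7,17],[13,6],[15,17],[19,9],[20,17],[21,13],[29,0],[39,13],[49,0]]
[[7,17],[13,6],[15,17],[19,9],[20,17],[21,13],[29,8],[37,0],[39,13],[49,0]]
[[7,17],[13,16],[15,17],[19,16],[20,17],[21,16],[25,13],[29,8],[37,0],[39,13],[49,0]]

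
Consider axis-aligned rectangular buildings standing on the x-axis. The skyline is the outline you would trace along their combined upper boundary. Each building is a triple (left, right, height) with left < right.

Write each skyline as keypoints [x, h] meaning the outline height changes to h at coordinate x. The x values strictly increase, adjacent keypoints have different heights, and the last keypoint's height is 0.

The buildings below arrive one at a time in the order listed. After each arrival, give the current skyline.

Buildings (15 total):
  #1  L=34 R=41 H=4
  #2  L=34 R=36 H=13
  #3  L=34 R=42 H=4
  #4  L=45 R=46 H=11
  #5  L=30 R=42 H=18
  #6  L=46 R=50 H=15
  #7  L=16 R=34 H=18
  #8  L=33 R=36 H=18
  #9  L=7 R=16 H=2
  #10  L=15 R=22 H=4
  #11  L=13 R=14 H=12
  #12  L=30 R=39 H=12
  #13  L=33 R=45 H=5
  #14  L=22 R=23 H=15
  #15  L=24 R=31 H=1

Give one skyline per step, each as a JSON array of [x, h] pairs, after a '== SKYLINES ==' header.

== SKYLINES ==
[[34,4],[41,0]]
[[34,13],[36,4],[41,0]]
[[34,13],[36,4],[42,0]]
[[34,13],[36,4],[42,0],[45,11],[46,0]]
[[30,18],[42,0],[45,11],[46,0]]
[[30,18],[42,0],[45,11],[46,15],[50,0]]
[[16,18],[42,0],[45,11],[46,15],[50,0]]
[[16,18],[42,0],[45,11],[46,15],[50,0]]
[[7,2],[16,18],[42,0],[45,11],[46,15],[50,0]]
[[7,2],[15,4],[16,18],[42,0],[45,11],[46,15],[50,0]]
[[7,2],[13,12],[14,2],[15,4],[16,18],[42,0],[45,11],[46,15],[50,0]]
[[7,2],[13,12],[14,2],[15,4],[16,18],[42,0],[45,11],[46,15],[50,0]]
[[7,2],[13,12],[14,2],[15,4],[16,18],[42,5],[45,11],[46,15],[50,0]]
[[7,2],[13,12],[14,2],[15,4],[16,18],[42,5],[45,11],[46,15],[50,0]]
[[7,2],[13,12],[14,2],[15,4],[16,18],[42,5],[45,11],[46,15],[50,0]]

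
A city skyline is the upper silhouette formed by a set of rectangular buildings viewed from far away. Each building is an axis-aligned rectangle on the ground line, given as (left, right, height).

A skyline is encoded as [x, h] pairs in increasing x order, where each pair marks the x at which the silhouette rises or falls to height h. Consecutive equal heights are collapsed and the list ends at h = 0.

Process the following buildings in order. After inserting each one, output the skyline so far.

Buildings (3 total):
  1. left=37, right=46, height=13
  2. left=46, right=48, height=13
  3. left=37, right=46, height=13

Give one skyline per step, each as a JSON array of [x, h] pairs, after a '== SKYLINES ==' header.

== SKYLINES ==
[[37,13],[46,0]]
[[37,13],[48,0]]
[[37,13],[48,0]]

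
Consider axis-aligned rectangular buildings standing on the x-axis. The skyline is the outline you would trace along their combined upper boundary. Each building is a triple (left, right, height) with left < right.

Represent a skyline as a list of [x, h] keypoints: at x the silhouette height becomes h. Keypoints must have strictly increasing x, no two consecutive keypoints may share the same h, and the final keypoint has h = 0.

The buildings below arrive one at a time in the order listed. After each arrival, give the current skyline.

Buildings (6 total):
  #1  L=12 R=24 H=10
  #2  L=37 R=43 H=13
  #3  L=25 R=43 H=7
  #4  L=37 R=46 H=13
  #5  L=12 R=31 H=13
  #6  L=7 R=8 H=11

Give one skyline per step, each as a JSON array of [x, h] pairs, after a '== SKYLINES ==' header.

== SKYLINES ==
[[12,10],[24,0]]
[[12,10],[24,0],[37,13],[43,0]]
[[12,10],[24,0],[25,7],[37,13],[43,0]]
[[12,10],[24,0],[25,7],[37,13],[46,0]]
[[12,13],[31,7],[37,13],[46,0]]
[[7,11],[8,0],[12,13],[31,7],[37,13],[46,0]]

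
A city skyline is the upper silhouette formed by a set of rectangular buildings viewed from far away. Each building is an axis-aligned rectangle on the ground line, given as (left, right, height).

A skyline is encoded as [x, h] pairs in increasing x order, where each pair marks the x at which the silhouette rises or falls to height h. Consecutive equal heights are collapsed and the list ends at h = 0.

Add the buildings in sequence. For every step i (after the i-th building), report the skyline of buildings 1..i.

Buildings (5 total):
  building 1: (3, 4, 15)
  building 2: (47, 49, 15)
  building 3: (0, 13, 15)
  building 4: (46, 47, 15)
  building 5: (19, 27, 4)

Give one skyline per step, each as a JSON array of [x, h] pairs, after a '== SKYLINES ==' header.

== SKYLINES ==
[[3,15],[4,0]]
[[3,15],[4,0],[47,15],[49,0]]
[[0,15],[13,0],[47,15],[49,0]]
[[0,15],[13,0],[46,15],[49,0]]
[[0,15],[13,0],[19,4],[27,0],[46,15],[49,0]]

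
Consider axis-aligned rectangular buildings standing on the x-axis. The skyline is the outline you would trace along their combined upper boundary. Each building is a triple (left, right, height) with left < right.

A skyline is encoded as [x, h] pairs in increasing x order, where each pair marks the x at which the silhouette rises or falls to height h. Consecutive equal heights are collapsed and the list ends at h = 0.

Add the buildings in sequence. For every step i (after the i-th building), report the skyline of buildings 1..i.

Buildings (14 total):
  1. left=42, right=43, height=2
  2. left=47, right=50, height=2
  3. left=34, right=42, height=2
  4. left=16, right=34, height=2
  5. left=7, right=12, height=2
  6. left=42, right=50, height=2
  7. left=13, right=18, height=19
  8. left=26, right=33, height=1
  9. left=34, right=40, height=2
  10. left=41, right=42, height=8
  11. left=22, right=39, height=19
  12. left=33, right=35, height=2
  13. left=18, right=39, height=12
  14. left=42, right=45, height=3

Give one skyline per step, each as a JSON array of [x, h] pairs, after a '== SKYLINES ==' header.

== SKYLINES ==
[[42,2],[43,0]]
[[42,2],[43,0],[47,2],[50,0]]
[[34,2],[43,0],[47,2],[50,0]]
[[16,2],[43,0],[47,2],[50,0]]
[[7,2],[12,0],[16,2],[43,0],[47,2],[50,0]]
[[7,2],[12,0],[16,2],[50,0]]
[[7,2],[12,0],[13,19],[18,2],[50,0]]
[[7,2],[12,0],[13,19],[18,2],[50,0]]
[[7,2],[12,0],[13,19],[18,2],[50,0]]
[[7,2],[12,0],[13,19],[18,2],[41,8],[42,2],[50,0]]
[[7,2],[12,0],[13,19],[18,2],[22,19],[39,2],[41,8],[42,2],[50,0]]
[[7,2],[12,0],[13,19],[18,2],[22,19],[39,2],[41,8],[42,2],[50,0]]
[[7,2],[12,0],[13,19],[18,12],[22,19],[39,2],[41,8],[42,2],[50,0]]
[[7,2],[12,0],[13,19],[18,12],[22,19],[39,2],[41,8],[42,3],[45,2],[50,0]]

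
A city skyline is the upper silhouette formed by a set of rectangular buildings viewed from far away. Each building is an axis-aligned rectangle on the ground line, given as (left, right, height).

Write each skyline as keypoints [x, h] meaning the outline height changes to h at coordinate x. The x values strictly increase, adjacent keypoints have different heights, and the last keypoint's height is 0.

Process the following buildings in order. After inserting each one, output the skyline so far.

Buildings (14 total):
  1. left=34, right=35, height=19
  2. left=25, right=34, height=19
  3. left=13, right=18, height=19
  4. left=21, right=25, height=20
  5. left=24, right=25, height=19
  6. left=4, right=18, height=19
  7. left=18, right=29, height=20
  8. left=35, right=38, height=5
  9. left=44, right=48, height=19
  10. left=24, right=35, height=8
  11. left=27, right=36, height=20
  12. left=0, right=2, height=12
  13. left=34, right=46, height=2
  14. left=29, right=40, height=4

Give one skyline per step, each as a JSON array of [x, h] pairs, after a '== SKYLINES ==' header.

== SKYLINES ==
[[34,19],[35,0]]
[[25,19],[35,0]]
[[13,19],[18,0],[25,19],[35,0]]
[[13,19],[18,0],[21,20],[25,19],[35,0]]
[[13,19],[18,0],[21,20],[25,19],[35,0]]
[[4,19],[18,0],[21,20],[25,19],[35,0]]
[[4,19],[18,20],[29,19],[35,0]]
[[4,19],[18,20],[29,19],[35,5],[38,0]]
[[4,19],[18,20],[29,19],[35,5],[38,0],[44,19],[48,0]]
[[4,19],[18,20],[29,19],[35,5],[38,0],[44,19],[48,0]]
[[4,19],[18,20],[36,5],[38,0],[44,19],[48,0]]
[[0,12],[2,0],[4,19],[18,20],[36,5],[38,0],[44,19],[48,0]]
[[0,12],[2,0],[4,19],[18,20],[36,5],[38,2],[44,19],[48,0]]
[[0,12],[2,0],[4,19],[18,20],[36,5],[38,4],[40,2],[44,19],[48,0]]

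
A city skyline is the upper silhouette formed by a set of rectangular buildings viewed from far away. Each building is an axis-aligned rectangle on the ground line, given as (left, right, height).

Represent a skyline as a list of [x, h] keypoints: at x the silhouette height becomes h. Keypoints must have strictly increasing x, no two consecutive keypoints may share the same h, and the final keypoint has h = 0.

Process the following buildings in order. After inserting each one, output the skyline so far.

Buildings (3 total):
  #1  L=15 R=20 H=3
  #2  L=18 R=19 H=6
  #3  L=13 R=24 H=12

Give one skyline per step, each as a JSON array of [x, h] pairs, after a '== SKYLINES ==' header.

== SKYLINES ==
[[15,3],[20,0]]
[[15,3],[18,6],[19,3],[20,0]]
[[13,12],[24,0]]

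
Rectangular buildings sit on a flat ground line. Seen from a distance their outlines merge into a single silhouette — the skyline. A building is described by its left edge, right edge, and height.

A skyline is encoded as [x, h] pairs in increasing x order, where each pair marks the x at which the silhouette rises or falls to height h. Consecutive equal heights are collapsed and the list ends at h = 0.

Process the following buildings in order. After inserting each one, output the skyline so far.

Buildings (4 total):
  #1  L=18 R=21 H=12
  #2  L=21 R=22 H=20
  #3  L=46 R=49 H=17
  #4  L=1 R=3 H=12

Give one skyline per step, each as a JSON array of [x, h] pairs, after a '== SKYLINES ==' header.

== SKYLINES ==
[[18,12],[21,0]]
[[18,12],[21,20],[22,0]]
[[18,12],[21,20],[22,0],[46,17],[49,0]]
[[1,12],[3,0],[18,12],[21,20],[22,0],[46,17],[49,0]]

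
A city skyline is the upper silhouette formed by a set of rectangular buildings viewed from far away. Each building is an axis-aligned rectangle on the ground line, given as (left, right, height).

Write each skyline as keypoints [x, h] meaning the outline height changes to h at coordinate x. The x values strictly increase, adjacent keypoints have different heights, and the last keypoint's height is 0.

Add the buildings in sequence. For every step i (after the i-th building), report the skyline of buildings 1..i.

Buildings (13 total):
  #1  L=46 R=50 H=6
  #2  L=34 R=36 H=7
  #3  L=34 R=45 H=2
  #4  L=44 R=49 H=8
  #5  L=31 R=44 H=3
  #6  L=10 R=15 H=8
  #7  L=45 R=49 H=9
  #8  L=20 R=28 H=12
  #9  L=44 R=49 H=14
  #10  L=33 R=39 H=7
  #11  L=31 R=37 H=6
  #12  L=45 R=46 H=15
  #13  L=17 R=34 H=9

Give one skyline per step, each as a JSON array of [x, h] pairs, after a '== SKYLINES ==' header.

== SKYLINES ==
[[46,6],[50,0]]
[[34,7],[36,0],[46,6],[50,0]]
[[34,7],[36,2],[45,0],[46,6],[50,0]]
[[34,7],[36,2],[44,8],[49,6],[50,0]]
[[31,3],[34,7],[36,3],[44,8],[49,6],[50,0]]
[[10,8],[15,0],[31,3],[34,7],[36,3],[44,8],[49,6],[50,0]]
[[10,8],[15,0],[31,3],[34,7],[36,3],[44,8],[45,9],[49,6],[50,0]]
[[10,8],[15,0],[20,12],[28,0],[31,3],[34,7],[36,3],[44,8],[45,9],[49,6],[50,0]]
[[10,8],[15,0],[20,12],[28,0],[31,3],[34,7],[36,3],[44,14],[49,6],[50,0]]
[[10,8],[15,0],[20,12],[28,0],[31,3],[33,7],[39,3],[44,14],[49,6],[50,0]]
[[10,8],[15,0],[20,12],[28,0],[31,6],[33,7],[39,3],[44,14],[49,6],[50,0]]
[[10,8],[15,0],[20,12],[28,0],[31,6],[33,7],[39,3],[44,14],[45,15],[46,14],[49,6],[50,0]]
[[10,8],[15,0],[17,9],[20,12],[28,9],[34,7],[39,3],[44,14],[45,15],[46,14],[49,6],[50,0]]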